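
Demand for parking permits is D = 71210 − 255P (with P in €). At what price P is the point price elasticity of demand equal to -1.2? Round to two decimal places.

152.32

Ed = −255P/(71210 − 255P). Set this equal to -1.2:
255P = 1.2·(71210 − 255P) ⇒ 255P(1 + 1.2) = 1.2·71210
P = 1.2·71210 / (255·2.2) = 152.3208…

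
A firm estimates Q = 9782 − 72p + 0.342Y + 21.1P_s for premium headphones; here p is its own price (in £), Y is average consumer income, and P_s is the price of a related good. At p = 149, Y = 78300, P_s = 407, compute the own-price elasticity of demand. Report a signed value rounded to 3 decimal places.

-0.312

At the given values, Q = 9782 − 72(149) + 0.342(78300) + 21.1(407) = 34420.3.
∂Q/∂p = −72.
E = (-72) × (149/34420.3) = -0.31167…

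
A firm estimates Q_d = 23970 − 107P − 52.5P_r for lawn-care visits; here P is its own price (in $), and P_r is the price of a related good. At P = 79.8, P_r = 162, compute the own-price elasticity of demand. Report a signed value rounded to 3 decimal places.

-1.233

At the given values, Q_d = 23970 − 107(79.8) − 52.5(162) = 6926.4.
∂Q_d/∂P = −107.
E = (-107) × (79.8/6926.4) = -1.23276…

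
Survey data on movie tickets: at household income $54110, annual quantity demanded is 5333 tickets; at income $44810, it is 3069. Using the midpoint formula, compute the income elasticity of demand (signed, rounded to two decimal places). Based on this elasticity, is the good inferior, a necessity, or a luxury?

%ΔQ = (3069 − 5333)/[( 5333 + 3069)/2] = -2264/4201 = -0.538919…
%ΔIncome = (44810 − 54110)/[( 54110 + 44810)/2] = -9300/49460 = -0.188030…
E_income = (-2264/4201) / (-9300/49460) = 2.8661…
E_income > 1 ⇒ normal good, luxury.

2.87; luxury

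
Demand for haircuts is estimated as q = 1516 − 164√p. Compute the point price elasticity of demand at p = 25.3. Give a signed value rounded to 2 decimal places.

dq/dp = −164/(2√p) = -16.3025. At p = 25.3, q = 691.095.
Ed = (dq/dp)·(p/q) = (-16.3025) × (25.3/691.095) = -0.5968…

-0.60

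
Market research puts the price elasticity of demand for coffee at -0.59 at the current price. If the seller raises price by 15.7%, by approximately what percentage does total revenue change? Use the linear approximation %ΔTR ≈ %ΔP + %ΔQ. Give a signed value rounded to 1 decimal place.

+6.4%

%ΔQ ≈ Ed × %ΔP = (-0.59) × (+15.7%) = -9.2630%
%ΔTR ≈ %ΔP + %ΔQ = (+15.7%) + (-9.2630%) = +6.4370%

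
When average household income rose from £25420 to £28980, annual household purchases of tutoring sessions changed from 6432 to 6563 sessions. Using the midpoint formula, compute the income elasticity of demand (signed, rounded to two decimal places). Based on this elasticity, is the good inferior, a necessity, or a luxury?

0.15; necessity

%ΔQ = (6563 − 6432)/[( 6432 + 6563)/2] = 131/6497.5 = 0.020161…
%ΔIncome = (28980 − 25420)/[( 25420 + 28980)/2] = 3560/27200 = 0.130882…
E_income = (131/6497.5) / (3560/27200) = 0.1540…
0 < E_income < 1 ⇒ normal good, necessity.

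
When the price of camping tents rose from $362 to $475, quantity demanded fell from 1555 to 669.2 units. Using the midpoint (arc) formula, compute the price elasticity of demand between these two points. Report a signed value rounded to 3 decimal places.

-2.950

%ΔQ = (669.2 − 1555) / [(1555 + 669.2)/2] = -885.8/1112.1 = -0.796511…
%ΔP = (475 − 362) / [(362 + 475)/2] = 113/418.5 = 0.270011…
Arc Ed = %ΔQ / %ΔP = (-885.8/1112.1) / (113/418.5) = -2.94991…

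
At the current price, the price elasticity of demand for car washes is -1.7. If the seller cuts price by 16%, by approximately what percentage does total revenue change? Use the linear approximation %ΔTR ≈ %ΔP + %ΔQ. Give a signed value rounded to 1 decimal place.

+11.2%

%ΔQ ≈ Ed × %ΔP = (-1.7) × (-16%) = +27.2000%
%ΔTR ≈ %ΔP + %ΔQ = (-16%) + (+27.2000%) = +11.2000%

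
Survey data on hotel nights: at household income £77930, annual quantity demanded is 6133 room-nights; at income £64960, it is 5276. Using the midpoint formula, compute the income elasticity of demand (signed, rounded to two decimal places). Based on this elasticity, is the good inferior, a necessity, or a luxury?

%ΔQ = (5276 − 6133)/[( 6133 + 5276)/2] = -857/5704.5 = -0.150232…
%ΔIncome = (64960 − 77930)/[( 77930 + 64960)/2] = -12970/71445 = -0.181538…
E_income = (-857/5704.5) / (-12970/71445) = 0.8275…
0 < E_income < 1 ⇒ normal good, necessity.

0.83; necessity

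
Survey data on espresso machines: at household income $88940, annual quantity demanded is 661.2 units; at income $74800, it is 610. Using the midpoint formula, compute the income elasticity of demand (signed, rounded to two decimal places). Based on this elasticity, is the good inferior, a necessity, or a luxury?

%ΔQ = (610 − 661.2)/[( 661.2 + 610)/2] = -51.2/635.6 = -0.080553…
%ΔIncome = (74800 − 88940)/[( 88940 + 74800)/2] = -14140/81870 = -0.172712…
E_income = (-51.2/635.6) / (-14140/81870) = 0.4664…
0 < E_income < 1 ⇒ normal good, necessity.

0.47; necessity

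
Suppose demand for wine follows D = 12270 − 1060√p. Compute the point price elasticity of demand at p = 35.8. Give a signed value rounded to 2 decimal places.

-0.53

dD/dp = −1060/(2√p) = -88.5797. At p = 35.8, D = 5927.69.
Ed = (dD/dp)·(p/D) = (-88.5797) × (35.8/5927.69) = -0.5349…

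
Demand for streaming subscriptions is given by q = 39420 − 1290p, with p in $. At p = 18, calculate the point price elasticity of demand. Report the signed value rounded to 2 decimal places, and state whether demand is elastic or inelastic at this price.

-1.43; elastic

dq/dp = −1290. At p = 18, q = 39420 − 1290(18) = 16200.
Ed = (dq/dp)·(p/q) = −1290 × (18/16200) = -1.4333…
|Ed| = 1.43 > 1, so demand is elastic.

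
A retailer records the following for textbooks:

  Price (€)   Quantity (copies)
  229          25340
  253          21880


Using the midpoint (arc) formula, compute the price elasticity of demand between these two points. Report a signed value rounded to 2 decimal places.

-1.47

%ΔQ = (21880 − 25340) / [(25340 + 21880)/2] = -3460/23610 = -0.146548…
%ΔP = (253 − 229) / [(229 + 253)/2] = 24/241 = 0.099585…
Arc Ed = %ΔQ / %ΔP = (-3460/23610) / (24/241) = -1.4715…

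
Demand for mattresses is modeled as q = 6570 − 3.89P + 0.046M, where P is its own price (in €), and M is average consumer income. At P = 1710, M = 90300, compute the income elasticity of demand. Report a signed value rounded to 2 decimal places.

1.02

At the given values, q = 6570 − 3.89(1710) + 0.046(90300) = 4071.9.
∂q/∂M = 0.046.
E = (0.046) × (90300/4071.9) = 1.0201…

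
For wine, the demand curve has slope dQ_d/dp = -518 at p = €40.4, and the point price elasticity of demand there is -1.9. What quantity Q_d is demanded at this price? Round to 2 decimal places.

11014.32

Ed = (dQ_d/dp)·(p/Q_d) ⇒ Q_d = (dQ_d/dp)·p/Ed = (-518)·40.4/(-1.9) = 11014.3157…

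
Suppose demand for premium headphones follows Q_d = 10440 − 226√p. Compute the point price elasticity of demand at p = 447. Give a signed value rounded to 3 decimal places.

dQ_d/dp = −226/(2√p) = -5.34472. At p = 447, Q_d = 5661.82.
Ed = (dQ_d/dp)·(p/Q_d) = (-5.34472) × (447/5661.82) = -0.42196…

-0.422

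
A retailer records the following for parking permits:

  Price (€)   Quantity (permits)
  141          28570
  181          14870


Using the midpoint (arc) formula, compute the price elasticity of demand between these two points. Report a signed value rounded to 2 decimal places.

-2.54

%ΔQ = (14870 − 28570) / [(28570 + 14870)/2] = -13700/21720 = -0.630755…
%ΔP = (181 − 141) / [(141 + 181)/2] = 40/161 = 0.248447…
Arc Ed = %ΔQ / %ΔP = (-13700/21720) / (40/161) = -2.5387…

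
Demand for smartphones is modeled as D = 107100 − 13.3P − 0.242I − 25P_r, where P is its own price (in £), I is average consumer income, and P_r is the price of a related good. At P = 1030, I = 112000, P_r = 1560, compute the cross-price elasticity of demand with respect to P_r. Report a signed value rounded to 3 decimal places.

-1.429

At the given values, D = 107100 − 13.3(1030) − 0.242(112000) − 25(1560) = 27297.
∂D/∂P_r = -25.
E = (-25) × (1560/27297) = -1.42872…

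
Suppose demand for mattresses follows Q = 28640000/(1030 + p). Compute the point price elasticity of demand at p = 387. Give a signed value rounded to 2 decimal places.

dQ/dp = −28640000/(1030 + p)² = -14.2637. At p = 387, Q = 20211.7.
Ed = (dQ/dp)·(p/Q) = (-14.2637) × (387/20211.7) = -0.2731…

-0.27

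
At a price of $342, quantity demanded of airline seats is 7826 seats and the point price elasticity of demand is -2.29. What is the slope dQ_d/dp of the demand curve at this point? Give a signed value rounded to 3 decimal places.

-52.402

Ed = (dQ_d/dp)·(p/Q_d) ⇒ dQ_d/dp = Ed·Q_d/p = (-2.29)·7826/342 = -52.40216…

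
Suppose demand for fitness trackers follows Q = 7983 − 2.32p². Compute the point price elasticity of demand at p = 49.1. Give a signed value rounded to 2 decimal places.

-4.68

dQ/dp = −2·2.32·p = -227.824. At p = 49.1, Q = 2389.9208.
Ed = (dQ/dp)·(p/Q) = (-227.824) × (49.1/2389.9208) = -4.6805…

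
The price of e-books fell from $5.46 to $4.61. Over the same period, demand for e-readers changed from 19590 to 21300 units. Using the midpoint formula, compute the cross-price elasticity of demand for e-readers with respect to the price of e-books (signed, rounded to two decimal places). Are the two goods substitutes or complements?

-0.50; complements

%ΔQ_{e-readers} = (21300 − 19590)/avg = 1710/20445 = 0.083639…
%ΔP_{e-books} = (4.61 − 5.46)/avg = -0.85/5.035 = -0.168818…
E_cross = (1710/20445) / (-0.85/5.035) = -0.4954…
E_cross < 0 ⇒ the goods are complements.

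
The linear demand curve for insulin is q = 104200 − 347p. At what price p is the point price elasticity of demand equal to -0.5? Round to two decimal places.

Ed = −347p/(104200 − 347p). Set this equal to -0.5:
347p = 0.5·(104200 − 347p) ⇒ 347p(1 + 0.5) = 0.5·104200
p = 0.5·104200 / (347·1.5) = 100.0960…

100.10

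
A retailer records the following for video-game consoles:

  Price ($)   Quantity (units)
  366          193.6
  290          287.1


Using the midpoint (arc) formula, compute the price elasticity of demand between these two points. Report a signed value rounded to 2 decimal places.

%ΔQ = (287.1 − 193.6) / [(193.6 + 287.1)/2] = 93.5/240.35 = 0.389016…
%ΔP = (290 − 366) / [(366 + 290)/2] = -76/328 = -0.231707…
Arc Ed = %ΔQ / %ΔP = (93.5/240.35) / (-76/328) = -1.6789…

-1.68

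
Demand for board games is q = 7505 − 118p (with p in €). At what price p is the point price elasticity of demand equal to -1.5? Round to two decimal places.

Ed = −118p/(7505 − 118p). Set this equal to -1.5:
118p = 1.5·(7505 − 118p) ⇒ 118p(1 + 1.5) = 1.5·7505
p = 1.5·7505 / (118·2.5) = 38.1610…

38.16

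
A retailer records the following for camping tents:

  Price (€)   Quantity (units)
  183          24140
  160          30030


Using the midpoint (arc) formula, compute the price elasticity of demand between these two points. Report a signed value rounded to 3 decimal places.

%ΔQ = (30030 − 24140) / [(24140 + 30030)/2] = 5890/27085 = 0.217463…
%ΔP = (160 − 183) / [(183 + 160)/2] = -23/171.5 = -0.134110…
Arc Ed = %ΔQ / %ΔP = (5890/27085) / (-23/171.5) = -1.62152…

-1.622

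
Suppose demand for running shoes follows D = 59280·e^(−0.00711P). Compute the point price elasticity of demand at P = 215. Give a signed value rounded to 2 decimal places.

dD/dP = −0.00711·D = -91.3889. At P = 215, D = 12853.6.
Ed = (dD/dP)·(P/D) = (-91.3889) × (215/12853.6) = -1.5286…

-1.53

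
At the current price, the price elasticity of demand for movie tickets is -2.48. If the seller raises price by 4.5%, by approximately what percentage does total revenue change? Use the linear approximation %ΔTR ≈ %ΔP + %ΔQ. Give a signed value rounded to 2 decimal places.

%ΔQ ≈ Ed × %ΔP = (-2.48) × (+4.5%) = -11.1600%
%ΔTR ≈ %ΔP + %ΔQ = (+4.5%) + (-11.1600%) = -6.6600%

-6.66%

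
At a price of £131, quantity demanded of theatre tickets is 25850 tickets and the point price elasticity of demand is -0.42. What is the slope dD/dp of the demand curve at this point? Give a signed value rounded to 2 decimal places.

Ed = (dD/dp)·(p/D) ⇒ dD/dp = Ed·D/p = (-0.42)·25850/131 = -82.8778…

-82.88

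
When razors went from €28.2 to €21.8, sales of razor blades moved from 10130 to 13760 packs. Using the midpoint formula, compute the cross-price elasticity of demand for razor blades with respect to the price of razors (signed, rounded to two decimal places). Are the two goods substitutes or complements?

-1.19; complements

%ΔQ_{razor blades} = (13760 − 10130)/avg = 3630/11945 = 0.303892…
%ΔP_{razors} = (21.8 − 28.2)/avg = -6.4/25 = -0.256
E_cross = (3630/11945) / (-6.4/25) = -1.1870…
E_cross < 0 ⇒ the goods are complements.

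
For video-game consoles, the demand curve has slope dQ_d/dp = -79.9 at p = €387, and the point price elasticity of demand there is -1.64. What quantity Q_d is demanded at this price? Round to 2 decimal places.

18854.45

Ed = (dQ_d/dp)·(p/Q_d) ⇒ Q_d = (dQ_d/dp)·p/Ed = (-79.9)·387/(-1.64) = 18854.4512…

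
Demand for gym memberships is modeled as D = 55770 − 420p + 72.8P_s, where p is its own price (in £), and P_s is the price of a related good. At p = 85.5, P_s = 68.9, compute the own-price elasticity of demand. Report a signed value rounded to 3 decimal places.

-1.444

At the given values, D = 55770 − 420(85.5) + 72.8(68.9) = 24875.92.
∂D/∂p = −420.
E = (-420) × (85.5/24875.92) = -1.44356…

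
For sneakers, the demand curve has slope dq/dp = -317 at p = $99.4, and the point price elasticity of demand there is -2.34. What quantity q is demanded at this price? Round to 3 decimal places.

Ed = (dq/dp)·(p/q) ⇒ q = (dq/dp)·p/Ed = (-317)·99.4/(-2.34) = 13465.72649…

13465.726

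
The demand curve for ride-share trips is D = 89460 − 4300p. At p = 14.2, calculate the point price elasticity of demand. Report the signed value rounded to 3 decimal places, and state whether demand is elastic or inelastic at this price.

-2.150; elastic

dD/dp = −4300. At p = 14.2, D = 89460 − 4300(14.2) = 28400.
Ed = (dD/dp)·(p/D) = −4300 × (14.2/28400) = -2.15
|Ed| = 2.150 > 1, so demand is elastic.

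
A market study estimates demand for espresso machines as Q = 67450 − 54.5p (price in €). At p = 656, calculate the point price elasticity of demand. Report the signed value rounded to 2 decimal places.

dQ/dp = −54.5. At p = 656, Q = 67450 − 54.5(656) = 31698.
Ed = (dQ/dp)·(p/Q) = −54.5 × (656/31698) = -1.1278…

-1.13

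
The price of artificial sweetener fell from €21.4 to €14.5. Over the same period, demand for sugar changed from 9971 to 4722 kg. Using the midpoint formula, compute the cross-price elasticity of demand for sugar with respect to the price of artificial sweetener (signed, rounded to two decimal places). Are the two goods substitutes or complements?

%ΔQ_{sugar} = (4722 − 9971)/avg = -5249/7346.5 = -0.714489…
%ΔP_{artificial sweetener} = (14.5 − 21.4)/avg = -6.9/17.95 = -0.384401…
E_cross = (-5249/7346.5) / (-6.9/17.95) = 1.8587…
E_cross > 0 ⇒ the goods are substitutes.

1.86; substitutes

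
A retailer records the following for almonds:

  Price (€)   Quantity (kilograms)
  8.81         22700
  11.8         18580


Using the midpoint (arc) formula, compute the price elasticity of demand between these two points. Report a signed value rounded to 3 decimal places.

%ΔQ = (18580 − 22700) / [(22700 + 18580)/2] = -4120/20640 = -0.199612…
%ΔP = (11.8 − 8.81) / [(8.81 + 11.8)/2] = 2.99/10.305 = 0.290150…
Arc Ed = %ΔQ / %ΔP = (-4120/20640) / (2.99/10.305) = -0.68796…

-0.688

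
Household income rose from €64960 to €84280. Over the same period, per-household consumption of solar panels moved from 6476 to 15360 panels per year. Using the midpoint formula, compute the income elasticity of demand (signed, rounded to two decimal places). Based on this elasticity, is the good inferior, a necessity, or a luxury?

3.14; luxury

%ΔQ = (15360 − 6476)/[( 6476 + 15360)/2] = 8884/10918 = 0.813702…
%ΔIncome = (84280 − 64960)/[( 64960 + 84280)/2] = 19320/74620 = 0.258911…
E_income = (8884/10918) / (19320/74620) = 3.1427…
E_income > 1 ⇒ normal good, luxury.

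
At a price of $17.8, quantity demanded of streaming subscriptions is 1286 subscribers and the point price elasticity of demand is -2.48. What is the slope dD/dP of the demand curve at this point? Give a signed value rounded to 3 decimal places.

-179.173

Ed = (dD/dP)·(P/D) ⇒ dD/dP = Ed·D/P = (-2.48)·1286/17.8 = -179.17303…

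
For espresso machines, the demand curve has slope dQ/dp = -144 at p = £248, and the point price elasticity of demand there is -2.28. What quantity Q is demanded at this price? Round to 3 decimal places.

Ed = (dQ/dp)·(p/Q) ⇒ Q = (dQ/dp)·p/Ed = (-144)·248/(-2.28) = 15663.15789…

15663.158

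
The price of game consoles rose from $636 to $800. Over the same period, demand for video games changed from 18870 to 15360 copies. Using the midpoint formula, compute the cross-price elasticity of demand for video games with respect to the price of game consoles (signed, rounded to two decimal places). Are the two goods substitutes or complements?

%ΔQ_{video games} = (15360 − 18870)/avg = -3510/17115 = -0.205083…
%ΔP_{game consoles} = (800 − 636)/avg = 164/718 = 0.228412…
E_cross = (-3510/17115) / (164/718) = -0.8978…
E_cross < 0 ⇒ the goods are complements.

-0.90; complements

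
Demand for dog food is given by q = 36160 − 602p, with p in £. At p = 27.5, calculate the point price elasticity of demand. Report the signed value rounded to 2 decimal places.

-0.84

dq/dp = −602. At p = 27.5, q = 36160 − 602(27.5) = 19605.
Ed = (dq/dp)·(p/q) = −602 × (27.5/19605) = -0.8444…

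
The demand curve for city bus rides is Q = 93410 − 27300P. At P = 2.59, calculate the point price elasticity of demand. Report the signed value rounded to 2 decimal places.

-3.11

dQ/dP = −27300. At P = 2.59, Q = 93410 − 27300(2.59) = 22703.
Ed = (dQ/dP)·(P/Q) = −27300 × (2.59/22703) = -3.1144…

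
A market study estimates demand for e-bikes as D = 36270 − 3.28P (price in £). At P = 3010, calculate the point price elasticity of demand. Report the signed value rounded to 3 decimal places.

dD/dP = −3.28. At P = 3010, D = 36270 − 3.28(3010) = 26397.2.
Ed = (dD/dP)·(P/D) = −3.28 × (3010/26397.2) = -0.37400…

-0.374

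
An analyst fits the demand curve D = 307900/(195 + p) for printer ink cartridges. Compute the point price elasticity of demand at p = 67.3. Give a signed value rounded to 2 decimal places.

-0.26

dD/dp = −307900/(195 + p)² = -4.47521. At p = 67.3, D = 1173.85.
Ed = (dD/dp)·(p/D) = (-4.47521) × (67.3/1173.85) = -0.2565…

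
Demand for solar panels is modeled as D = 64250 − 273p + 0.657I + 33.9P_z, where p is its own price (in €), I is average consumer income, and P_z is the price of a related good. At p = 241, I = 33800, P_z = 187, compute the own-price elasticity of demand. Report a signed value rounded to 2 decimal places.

-2.44

At the given values, D = 64250 − 273(241) + 0.657(33800) + 33.9(187) = 27002.9.
∂D/∂p = −273.
E = (-273) × (241/27002.9) = -2.4365…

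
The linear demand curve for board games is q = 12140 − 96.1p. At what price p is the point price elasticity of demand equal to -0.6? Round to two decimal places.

47.37

Ed = −96.1p/(12140 − 96.1p). Set this equal to -0.6:
96.1p = 0.6·(12140 − 96.1p) ⇒ 96.1p(1 + 0.6) = 0.6·12140
p = 0.6·12140 / (96.1·1.6) = 47.3725…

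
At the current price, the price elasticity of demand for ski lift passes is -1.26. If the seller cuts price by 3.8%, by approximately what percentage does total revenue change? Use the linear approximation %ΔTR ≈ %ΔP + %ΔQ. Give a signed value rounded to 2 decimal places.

+0.99%

%ΔQ ≈ Ed × %ΔP = (-1.26) × (-3.8%) = +4.7880%
%ΔTR ≈ %ΔP + %ΔQ = (-3.8%) + (+4.7880%) = +0.9880%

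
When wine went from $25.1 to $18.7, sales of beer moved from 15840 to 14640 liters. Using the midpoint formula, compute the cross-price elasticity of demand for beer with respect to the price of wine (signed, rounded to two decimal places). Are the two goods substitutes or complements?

%ΔQ_{beer} = (14640 − 15840)/avg = -1200/15240 = -0.078740…
%ΔP_{wine} = (18.7 − 25.1)/avg = -6.4/21.9 = -0.292237…
E_cross = (-1200/15240) / (-6.4/21.9) = 0.2694…
E_cross > 0 ⇒ the goods are substitutes.

0.27; substitutes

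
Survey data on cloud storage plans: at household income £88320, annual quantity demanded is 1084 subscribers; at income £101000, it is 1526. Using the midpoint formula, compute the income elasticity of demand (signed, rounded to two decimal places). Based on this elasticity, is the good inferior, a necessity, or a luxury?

%ΔQ = (1526 − 1084)/[( 1084 + 1526)/2] = 442/1305 = 0.338697…
%ΔIncome = (101000 − 88320)/[( 88320 + 101000)/2] = 12680/94660 = 0.133953…
E_income = (442/1305) / (12680/94660) = 2.5284…
E_income > 1 ⇒ normal good, luxury.

2.53; luxury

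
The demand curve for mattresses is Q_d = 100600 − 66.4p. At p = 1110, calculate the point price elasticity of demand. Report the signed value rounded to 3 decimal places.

dQ_d/dp = −66.4. At p = 1110, Q_d = 100600 − 66.4(1110) = 26896.
Ed = (dQ_d/dp)·(p/Q_d) = −66.4 × (1110/26896) = -2.74033…

-2.740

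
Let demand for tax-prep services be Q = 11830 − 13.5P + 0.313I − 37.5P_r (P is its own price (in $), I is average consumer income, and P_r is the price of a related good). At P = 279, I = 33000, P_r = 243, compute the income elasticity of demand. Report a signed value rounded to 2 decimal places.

1.11

At the given values, Q = 11830 − 13.5(279) + 0.313(33000) − 37.5(243) = 9280.
∂Q/∂I = 0.313.
E = (0.313) × (33000/9280) = 1.1130…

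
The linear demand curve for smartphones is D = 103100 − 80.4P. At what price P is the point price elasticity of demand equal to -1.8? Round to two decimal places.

824.36

Ed = −80.4P/(103100 − 80.4P). Set this equal to -1.8:
80.4P = 1.8·(103100 − 80.4P) ⇒ 80.4P(1 + 1.8) = 1.8·103100
P = 1.8·103100 / (80.4·2.8) = 824.3603…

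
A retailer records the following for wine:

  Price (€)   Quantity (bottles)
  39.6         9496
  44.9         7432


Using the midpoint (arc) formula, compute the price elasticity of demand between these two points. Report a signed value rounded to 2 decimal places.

%ΔQ = (7432 − 9496) / [(9496 + 7432)/2] = -2064/8464 = -0.243856…
%ΔP = (44.9 − 39.6) / [(39.6 + 44.9)/2] = 5.3/42.25 = 0.125443…
Arc Ed = %ΔQ / %ΔP = (-2064/8464) / (5.3/42.25) = -1.9439…

-1.94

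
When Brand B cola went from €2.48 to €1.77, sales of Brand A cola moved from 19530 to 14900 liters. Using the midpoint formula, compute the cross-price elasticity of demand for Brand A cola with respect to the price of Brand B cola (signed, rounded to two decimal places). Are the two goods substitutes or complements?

%ΔQ_{Brand A cola} = (14900 − 19530)/avg = -4630/17215 = -0.268951…
%ΔP_{Brand B cola} = (1.77 − 2.48)/avg = -0.71/2.125 = -0.334117…
E_cross = (-4630/17215) / (-0.71/2.125) = 0.8049…
E_cross > 0 ⇒ the goods are substitutes.

0.80; substitutes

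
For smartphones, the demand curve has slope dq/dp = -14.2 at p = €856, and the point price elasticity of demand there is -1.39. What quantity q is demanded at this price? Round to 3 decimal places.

Ed = (dq/dp)·(p/q) ⇒ q = (dq/dp)·p/Ed = (-14.2)·856/(-1.39) = 8744.74820…

8744.748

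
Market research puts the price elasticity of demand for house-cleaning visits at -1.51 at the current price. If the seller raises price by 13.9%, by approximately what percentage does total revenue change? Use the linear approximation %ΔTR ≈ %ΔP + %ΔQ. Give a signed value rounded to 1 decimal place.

-7.1%

%ΔQ ≈ Ed × %ΔP = (-1.51) × (+13.9%) = -20.9890%
%ΔTR ≈ %ΔP + %ΔQ = (+13.9%) + (-20.9890%) = -7.0890%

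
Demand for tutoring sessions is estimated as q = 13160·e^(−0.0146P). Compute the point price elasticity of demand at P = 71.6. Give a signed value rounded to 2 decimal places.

-1.05

dq/dP = −0.0146·q = -67.5483. At P = 71.6, q = 4626.6.
Ed = (dq/dP)·(P/q) = (-67.5483) × (71.6/4626.6) = -1.0453…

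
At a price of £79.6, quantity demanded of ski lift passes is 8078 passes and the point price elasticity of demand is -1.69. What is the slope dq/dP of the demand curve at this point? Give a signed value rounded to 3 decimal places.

-171.505

Ed = (dq/dP)·(P/q) ⇒ dq/dP = Ed·q/P = (-1.69)·8078/79.6 = -171.50527…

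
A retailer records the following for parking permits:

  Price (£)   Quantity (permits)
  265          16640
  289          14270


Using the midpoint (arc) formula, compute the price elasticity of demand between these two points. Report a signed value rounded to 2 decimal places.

-1.77

%ΔQ = (14270 − 16640) / [(16640 + 14270)/2] = -2370/15455 = -0.153348…
%ΔP = (289 − 265) / [(265 + 289)/2] = 24/277 = 0.086642…
Arc Ed = %ΔQ / %ΔP = (-2370/15455) / (24/277) = -1.7698…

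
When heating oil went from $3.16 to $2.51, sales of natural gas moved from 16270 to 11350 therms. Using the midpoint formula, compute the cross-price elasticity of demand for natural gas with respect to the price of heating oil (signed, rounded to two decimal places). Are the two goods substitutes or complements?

%ΔQ_{natural gas} = (11350 − 16270)/avg = -4920/13810 = -0.356263…
%ΔP_{heating oil} = (2.51 − 3.16)/avg = -0.65/2.835 = -0.229276…
E_cross = (-4920/13810) / (-0.65/2.835) = 1.5538…
E_cross > 0 ⇒ the goods are substitutes.

1.55; substitutes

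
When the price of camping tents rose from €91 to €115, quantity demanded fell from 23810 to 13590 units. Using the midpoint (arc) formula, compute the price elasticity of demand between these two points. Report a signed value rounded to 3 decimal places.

%ΔQ = (13590 − 23810) / [(23810 + 13590)/2] = -10220/18700 = -0.546524…
%ΔP = (115 − 91) / [(91 + 115)/2] = 24/103 = 0.233009…
Arc Ed = %ΔQ / %ΔP = (-10220/18700) / (24/103) = -2.34549…

-2.345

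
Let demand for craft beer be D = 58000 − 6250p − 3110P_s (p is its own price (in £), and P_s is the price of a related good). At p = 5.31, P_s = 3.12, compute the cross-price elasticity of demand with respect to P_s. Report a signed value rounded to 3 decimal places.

-0.642

At the given values, D = 58000 − 6250(5.31) − 3110(3.12) = 15109.3.
∂D/∂P_s = -3110.
E = (-3110) × (3.12/15109.3) = -0.64220…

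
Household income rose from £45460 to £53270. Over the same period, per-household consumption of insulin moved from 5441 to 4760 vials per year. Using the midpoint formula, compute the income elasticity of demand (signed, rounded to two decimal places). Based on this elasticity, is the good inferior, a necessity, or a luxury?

-0.84; inferior

%ΔQ = (4760 − 5441)/[( 5441 + 4760)/2] = -681/5100.5 = -0.133516…
%ΔIncome = (53270 − 45460)/[( 45460 + 53270)/2] = 7810/49365 = 0.158209…
E_income = (-681/5100.5) / (7810/49365) = -0.8439…
E_income < 0 ⇒ inferior good.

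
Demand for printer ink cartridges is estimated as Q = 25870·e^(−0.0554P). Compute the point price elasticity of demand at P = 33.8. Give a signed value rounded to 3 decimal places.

dQ/dP = −0.0554·Q = -220.334. At P = 33.8, Q = 3977.14.
Ed = (dQ/dP)·(P/Q) = (-220.334) × (33.8/3977.14) = -1.87252

-1.873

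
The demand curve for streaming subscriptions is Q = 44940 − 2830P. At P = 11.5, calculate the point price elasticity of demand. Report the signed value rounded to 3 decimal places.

dQ/dP = −2830. At P = 11.5, Q = 44940 − 2830(11.5) = 12395.
Ed = (dQ/dP)·(P/Q) = −2830 × (11.5/12395) = -2.62565…

-2.626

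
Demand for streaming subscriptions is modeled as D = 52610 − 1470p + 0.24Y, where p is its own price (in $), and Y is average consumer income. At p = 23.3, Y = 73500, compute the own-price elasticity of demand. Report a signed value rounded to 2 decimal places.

-0.95

At the given values, D = 52610 − 1470(23.3) + 0.24(73500) = 35999.
∂D/∂p = −1470.
E = (-1470) × (23.3/35999) = -0.9514…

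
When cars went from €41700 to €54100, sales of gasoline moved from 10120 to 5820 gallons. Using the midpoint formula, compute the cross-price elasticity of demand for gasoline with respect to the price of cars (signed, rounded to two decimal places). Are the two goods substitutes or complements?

%ΔQ_{gasoline} = (5820 − 10120)/avg = -4300/7970 = -0.539523…
%ΔP_{cars} = (54100 − 41700)/avg = 12400/47900 = 0.258872…
E_cross = (-4300/7970) / (12400/47900) = -2.0841…
E_cross < 0 ⇒ the goods are complements.

-2.08; complements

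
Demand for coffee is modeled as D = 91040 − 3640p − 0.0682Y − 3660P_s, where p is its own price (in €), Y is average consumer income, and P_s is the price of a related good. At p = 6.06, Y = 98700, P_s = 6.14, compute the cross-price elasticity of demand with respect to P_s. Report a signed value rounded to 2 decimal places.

At the given values, D = 91040 − 3640(6.06) − 0.0682(98700) − 3660(6.14) = 39777.86.
∂D/∂P_s = -3660.
E = (-3660) × (6.14/39777.86) = -0.5649…

-0.56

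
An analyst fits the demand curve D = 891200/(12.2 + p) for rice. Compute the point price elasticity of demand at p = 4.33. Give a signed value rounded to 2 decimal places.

dD/dp = −891200/(12.2 + p)² = -3261.59. At p = 4.33, D = 53914.1.
Ed = (dD/dp)·(p/D) = (-3261.59) × (4.33/53914.1) = -0.2619…

-0.26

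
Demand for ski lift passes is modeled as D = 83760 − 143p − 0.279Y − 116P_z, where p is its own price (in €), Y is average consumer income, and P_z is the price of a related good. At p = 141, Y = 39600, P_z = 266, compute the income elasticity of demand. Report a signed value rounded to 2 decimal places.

-0.51

At the given values, D = 83760 − 143(141) − 0.279(39600) − 116(266) = 21692.6.
∂D/∂Y = -0.279.
E = (-0.279) × (39600/21692.6) = -0.5093…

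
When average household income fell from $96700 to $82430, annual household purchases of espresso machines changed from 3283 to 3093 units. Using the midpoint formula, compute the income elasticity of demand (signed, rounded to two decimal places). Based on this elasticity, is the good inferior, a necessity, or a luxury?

%ΔQ = (3093 − 3283)/[( 3283 + 3093)/2] = -190/3188 = -0.059598…
%ΔIncome = (82430 − 96700)/[( 96700 + 82430)/2] = -14270/89565 = -0.159325…
E_income = (-190/3188) / (-14270/89565) = 0.3740…
0 < E_income < 1 ⇒ normal good, necessity.

0.37; necessity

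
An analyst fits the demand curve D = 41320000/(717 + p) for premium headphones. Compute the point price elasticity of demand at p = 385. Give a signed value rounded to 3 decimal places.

-0.349

dD/dp = −41320000/(717 + p)² = -34.0249. At p = 385, D = 37495.5.
Ed = (dD/dp)·(p/D) = (-34.0249) × (385/37495.5) = -0.34936…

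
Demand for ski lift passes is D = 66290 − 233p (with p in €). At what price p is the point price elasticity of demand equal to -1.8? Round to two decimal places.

182.90

Ed = −233p/(66290 − 233p). Set this equal to -1.8:
233p = 1.8·(66290 − 233p) ⇒ 233p(1 + 1.8) = 1.8·66290
p = 1.8·66290 / (233·2.8) = 182.8969…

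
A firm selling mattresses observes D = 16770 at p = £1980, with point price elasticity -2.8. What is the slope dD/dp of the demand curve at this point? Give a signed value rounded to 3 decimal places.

Ed = (dD/dp)·(p/D) ⇒ dD/dp = Ed·D/p = (-2.8)·16770/1980 = -23.71515…

-23.715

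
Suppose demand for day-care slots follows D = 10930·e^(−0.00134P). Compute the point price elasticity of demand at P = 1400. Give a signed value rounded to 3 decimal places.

dD/dP = −0.00134·D = -2.24382. At P = 1400, D = 1674.49.
Ed = (dD/dP)·(P/D) = (-2.24382) × (1400/1674.49) = -1.876

-1.876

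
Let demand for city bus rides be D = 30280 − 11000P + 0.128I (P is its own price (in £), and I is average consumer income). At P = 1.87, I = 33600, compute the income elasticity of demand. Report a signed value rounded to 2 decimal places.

0.31

At the given values, D = 30280 − 11000(1.87) + 0.128(33600) = 14010.8.
∂D/∂I = 0.128.
E = (0.128) × (33600/14010.8) = 0.3069…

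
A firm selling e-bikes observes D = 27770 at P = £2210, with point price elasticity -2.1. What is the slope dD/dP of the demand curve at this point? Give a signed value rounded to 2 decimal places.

-26.39

Ed = (dD/dP)·(P/D) ⇒ dD/dP = Ed·D/P = (-2.1)·27770/2210 = -26.3877…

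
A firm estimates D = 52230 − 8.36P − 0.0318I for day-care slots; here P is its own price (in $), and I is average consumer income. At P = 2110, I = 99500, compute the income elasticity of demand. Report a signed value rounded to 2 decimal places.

At the given values, D = 52230 − 8.36(2110) − 0.0318(99500) = 31426.3.
∂D/∂I = -0.0318.
E = (-0.0318) × (99500/31426.3) = -0.1006…

-0.10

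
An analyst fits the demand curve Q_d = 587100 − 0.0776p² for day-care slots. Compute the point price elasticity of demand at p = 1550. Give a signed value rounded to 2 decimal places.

-0.93

dQ_d/dp = −2·0.0776·p = -240.56. At p = 1550, Q_d = 400666.
Ed = (dQ_d/dp)·(p/Q_d) = (-240.56) × (1550/400666) = -0.9306…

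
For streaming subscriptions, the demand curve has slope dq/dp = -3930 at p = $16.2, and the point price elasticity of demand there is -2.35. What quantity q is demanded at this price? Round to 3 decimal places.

Ed = (dq/dp)·(p/q) ⇒ q = (dq/dp)·p/Ed = (-3930)·16.2/(-2.35) = 27091.91489…

27091.915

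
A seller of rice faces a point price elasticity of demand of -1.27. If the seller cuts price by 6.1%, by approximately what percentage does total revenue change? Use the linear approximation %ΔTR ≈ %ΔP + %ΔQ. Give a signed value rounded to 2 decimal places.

%ΔQ ≈ Ed × %ΔP = (-1.27) × (-6.1%) = +7.7470%
%ΔTR ≈ %ΔP + %ΔQ = (-6.1%) + (+7.7470%) = +1.6470%

+1.65%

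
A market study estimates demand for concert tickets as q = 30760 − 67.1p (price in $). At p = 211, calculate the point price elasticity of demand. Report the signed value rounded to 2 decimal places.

-0.85

dq/dp = −67.1. At p = 211, q = 30760 − 67.1(211) = 16601.9.
Ed = (dq/dp)·(p/q) = −67.1 × (211/16601.9) = -0.8527…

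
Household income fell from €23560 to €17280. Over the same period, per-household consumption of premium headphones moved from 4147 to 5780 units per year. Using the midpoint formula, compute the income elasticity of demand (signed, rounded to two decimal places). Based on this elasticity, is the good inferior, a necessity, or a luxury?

%ΔQ = (5780 − 4147)/[( 4147 + 5780)/2] = 1633/4963.5 = 0.329001…
%ΔIncome = (17280 − 23560)/[( 23560 + 17280)/2] = -6280/20420 = -0.307541…
E_income = (1633/4963.5) / (-6280/20420) = -1.0697…
E_income < 0 ⇒ inferior good.

-1.07; inferior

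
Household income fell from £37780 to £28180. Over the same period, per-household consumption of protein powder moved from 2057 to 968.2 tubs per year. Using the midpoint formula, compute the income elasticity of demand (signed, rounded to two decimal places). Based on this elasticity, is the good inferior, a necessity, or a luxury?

%ΔQ = (968.2 − 2057)/[( 2057 + 968.2)/2] = -1088.8/1512.6 = -0.719820…
%ΔIncome = (28180 − 37780)/[( 37780 + 28180)/2] = -9600/32980 = -0.291085…
E_income = (-1088.8/1512.6) / (-9600/32980) = 2.4728…
E_income > 1 ⇒ normal good, luxury.

2.47; luxury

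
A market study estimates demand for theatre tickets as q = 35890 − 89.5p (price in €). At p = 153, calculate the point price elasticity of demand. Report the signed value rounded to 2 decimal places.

-0.62

dq/dp = −89.5. At p = 153, q = 35890 − 89.5(153) = 22196.5.
Ed = (dq/dp)·(p/q) = −89.5 × (153/22196.5) = -0.6169…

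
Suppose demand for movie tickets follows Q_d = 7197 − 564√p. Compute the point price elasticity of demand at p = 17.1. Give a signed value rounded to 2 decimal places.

dQ_d/dp = −564/(2√p) = -68.1948. At p = 17.1, Q_d = 4864.74.
Ed = (dQ_d/dp)·(p/Q_d) = (-68.1948) × (17.1/4864.74) = -0.2397…

-0.24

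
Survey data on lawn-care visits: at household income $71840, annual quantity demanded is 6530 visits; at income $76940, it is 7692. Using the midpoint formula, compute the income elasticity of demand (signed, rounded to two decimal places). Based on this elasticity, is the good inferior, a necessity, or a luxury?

%ΔQ = (7692 − 6530)/[( 6530 + 7692)/2] = 1162/7111 = 0.163408…
%ΔIncome = (76940 − 71840)/[( 71840 + 76940)/2] = 5100/74390 = 0.068557…
E_income = (1162/7111) / (5100/74390) = 2.3835…
E_income > 1 ⇒ normal good, luxury.

2.38; luxury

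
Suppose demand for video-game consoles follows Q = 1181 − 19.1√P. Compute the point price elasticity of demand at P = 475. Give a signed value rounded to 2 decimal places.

-0.27

dQ/dP = −19.1/(2√P) = -0.438184. At P = 475, Q = 764.725.
Ed = (dQ/dP)·(P/Q) = (-0.438184) × (475/764.725) = -0.2721…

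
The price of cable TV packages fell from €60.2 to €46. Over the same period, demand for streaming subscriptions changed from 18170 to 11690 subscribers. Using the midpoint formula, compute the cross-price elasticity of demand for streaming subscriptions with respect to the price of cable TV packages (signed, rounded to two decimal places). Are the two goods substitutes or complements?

%ΔQ_{streaming subscriptions} = (11690 − 18170)/avg = -6480/14930 = -0.434025…
%ΔP_{cable TV packages} = (46 − 60.2)/avg = -14.2/53.1 = -0.267419…
E_cross = (-6480/14930) / (-14.2/53.1) = 1.6230…
E_cross > 0 ⇒ the goods are substitutes.

1.62; substitutes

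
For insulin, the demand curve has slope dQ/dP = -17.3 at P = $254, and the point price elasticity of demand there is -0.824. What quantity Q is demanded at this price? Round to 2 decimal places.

Ed = (dQ/dP)·(P/Q) ⇒ Q = (dQ/dP)·P/Ed = (-17.3)·254/(-0.824) = 5332.7669…

5332.77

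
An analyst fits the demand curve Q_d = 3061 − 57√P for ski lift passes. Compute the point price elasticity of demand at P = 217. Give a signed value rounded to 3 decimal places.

-0.189

dQ_d/dP = −57/(2√P) = -1.93471. At P = 217, Q_d = 2221.34.
Ed = (dQ_d/dP)·(P/Q_d) = (-1.93471) × (217/2221.34) = -0.18899…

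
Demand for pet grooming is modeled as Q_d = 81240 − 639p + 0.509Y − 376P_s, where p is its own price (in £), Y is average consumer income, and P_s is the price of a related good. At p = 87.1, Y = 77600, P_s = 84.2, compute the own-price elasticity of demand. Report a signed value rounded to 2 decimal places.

At the given values, Q_d = 81240 − 639(87.1) + 0.509(77600) − 376(84.2) = 33422.3.
∂Q_d/∂p = −639.
E = (-639) × (87.1/33422.3) = -1.6652…

-1.67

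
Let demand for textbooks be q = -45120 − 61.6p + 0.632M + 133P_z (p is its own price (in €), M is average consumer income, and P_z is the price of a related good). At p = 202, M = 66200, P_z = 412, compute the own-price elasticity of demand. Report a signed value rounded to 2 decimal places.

At the given values, q = -45120 − 61.6(202) + 0.632(66200) + 133(412) = 39071.2.
∂q/∂p = −61.6.
E = (-61.6) × (202/39071.2) = -0.3184…

-0.32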